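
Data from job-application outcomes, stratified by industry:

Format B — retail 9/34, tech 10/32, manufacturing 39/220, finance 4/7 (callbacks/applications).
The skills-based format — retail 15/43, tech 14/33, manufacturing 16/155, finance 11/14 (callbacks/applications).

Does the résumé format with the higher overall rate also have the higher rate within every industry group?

Retail: Format B 9/34 = 26.5%, the skills-based format 15/43 = 34.9% → the skills-based format
Tech: Format B 10/32 = 31.2%, the skills-based format 14/33 = 42.4% → the skills-based format
Manufacturing: Format B 39/220 = 17.7%, the skills-based format 16/155 = 10.3% → Format B
Finance: Format B 4/7 = 57.1%, the skills-based format 11/14 = 78.6% → the skills-based format
Overall: Format B 62/293 = 21.2%, the skills-based format 56/245 = 22.9% → the skills-based format
Neither sweeps: Format B wins 1 of 4 groups, the skills-based format wins 3. The skills-based format wins overall but not every group — no Simpson reversal.

No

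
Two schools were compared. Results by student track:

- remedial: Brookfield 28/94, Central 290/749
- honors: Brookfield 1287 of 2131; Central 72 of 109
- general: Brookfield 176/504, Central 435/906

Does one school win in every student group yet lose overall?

Remedial: Brookfield 28/94 = 29.8%, Central 290/749 = 38.7% → Central
Honors: Brookfield 1287/2131 = 60.4%, Central 72/109 = 66.1% → Central
General: Brookfield 176/504 = 34.9%, Central 435/906 = 48.0% → Central
Overall: Brookfield 1491/2729 = 54.6%, Central 797/1764 = 45.2% → Brookfield
Central wins each student group but Brookfield wins overall — the comparison reverses. Central's students skew toward remedial, which has a lower base rate.

Yes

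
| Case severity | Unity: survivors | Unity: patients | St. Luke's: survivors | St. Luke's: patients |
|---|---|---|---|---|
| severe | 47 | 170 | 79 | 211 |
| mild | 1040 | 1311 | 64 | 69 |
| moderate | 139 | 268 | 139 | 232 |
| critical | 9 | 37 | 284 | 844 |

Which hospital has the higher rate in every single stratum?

Severe: Unity 47/170 = 27.6%, St. Luke's 79/211 = 37.4% → St. Luke's
Mild: Unity 1040/1311 = 79.3%, St. Luke's 64/69 = 92.8% → St. Luke's
Moderate: Unity 139/268 = 51.9%, St. Luke's 139/232 = 59.9% → St. Luke's
Critical: Unity 9/37 = 24.3%, St. Luke's 284/844 = 33.6% → St. Luke's
St. Luke's has the higher rate in all 4 groups.

St. Luke's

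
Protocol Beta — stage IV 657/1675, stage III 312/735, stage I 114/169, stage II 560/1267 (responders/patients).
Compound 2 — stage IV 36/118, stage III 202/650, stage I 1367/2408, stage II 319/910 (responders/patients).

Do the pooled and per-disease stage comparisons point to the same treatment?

Stage IV: Protocol Beta 657/1675 = 39.2%, Compound 2 36/118 = 30.5% → Protocol Beta
Stage III: Protocol Beta 312/735 = 42.4%, Compound 2 202/650 = 31.1% → Protocol Beta
Stage I: Protocol Beta 114/169 = 67.5%, Compound 2 1367/2408 = 56.8% → Protocol Beta
Stage II: Protocol Beta 560/1267 = 44.2%, Compound 2 319/910 = 35.1% → Protocol Beta
Overall: Protocol Beta 1643/3846 = 42.7%, Compound 2 1924/4086 = 47.1% → Compound 2
Protocol Beta wins each disease group but Compound 2 wins overall — the comparison reverses. Protocol Beta's patients skew toward stage IV, which has a lower base rate.

No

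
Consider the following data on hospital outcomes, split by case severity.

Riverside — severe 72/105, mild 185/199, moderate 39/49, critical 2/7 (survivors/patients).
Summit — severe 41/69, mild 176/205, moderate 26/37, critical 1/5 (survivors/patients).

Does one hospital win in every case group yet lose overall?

No

Severe: Riverside 72/105 = 68.6%, Summit 41/69 = 59.4% → Riverside
Mild: Riverside 185/199 = 93.0%, Summit 176/205 = 85.9% → Riverside
Moderate: Riverside 39/49 = 79.6%, Summit 26/37 = 70.3% → Riverside
Critical: Riverside 2/7 = 28.6%, Summit 1/5 = 20.0% → Riverside
Overall: Riverside 298/360 = 82.8%, Summit 244/316 = 77.2% → Riverside
Riverside wins overall and in every case group — no reversal.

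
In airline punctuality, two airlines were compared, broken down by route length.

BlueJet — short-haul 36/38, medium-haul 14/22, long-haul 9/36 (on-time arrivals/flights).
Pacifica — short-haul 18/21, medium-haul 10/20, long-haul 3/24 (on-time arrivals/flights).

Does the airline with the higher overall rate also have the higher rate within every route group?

Yes

Short-haul: BlueJet 36/38 = 94.7%, Pacifica 18/21 = 85.7% → BlueJet
Medium-haul: BlueJet 14/22 = 63.6%, Pacifica 10/20 = 50.0% → BlueJet
Long-haul: BlueJet 9/36 = 25.0%, Pacifica 3/24 = 12.5% → BlueJet
Overall: BlueJet 59/96 = 61.5%, Pacifica 31/65 = 47.7% → BlueJet
BlueJet wins overall and in every route group — no reversal.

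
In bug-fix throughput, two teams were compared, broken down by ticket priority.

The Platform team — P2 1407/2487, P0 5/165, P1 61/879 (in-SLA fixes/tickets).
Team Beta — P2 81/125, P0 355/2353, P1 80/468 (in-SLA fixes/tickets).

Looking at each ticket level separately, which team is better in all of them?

Team Beta

P2: the Platform team 1407/2487 = 56.6%, Team Beta 81/125 = 64.8% → Team Beta
P0: the Platform team 5/165 = 3.0%, Team Beta 355/2353 = 15.1% → Team Beta
P1: the Platform team 61/879 = 6.9%, Team Beta 80/468 = 17.1% → Team Beta
Team Beta has the higher rate in all 3 groups.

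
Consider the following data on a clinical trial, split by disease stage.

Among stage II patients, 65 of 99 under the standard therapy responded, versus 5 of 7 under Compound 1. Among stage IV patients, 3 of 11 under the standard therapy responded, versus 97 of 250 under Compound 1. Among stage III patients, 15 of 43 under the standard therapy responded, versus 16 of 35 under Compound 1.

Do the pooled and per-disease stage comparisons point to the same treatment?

Stage II: the standard therapy 65/99 = 65.7%, Compound 1 5/7 = 71.4% → Compound 1
Stage IV: the standard therapy 3/11 = 27.3%, Compound 1 97/250 = 38.8% → Compound 1
Stage III: the standard therapy 15/43 = 34.9%, Compound 1 16/35 = 45.7% → Compound 1
Overall: the standard therapy 83/153 = 54.2%, Compound 1 118/292 = 40.4% → the standard therapy
Compound 1 wins each disease group but the standard therapy wins overall — the comparison reverses. Compound 1's patients skew toward stage IV, which has a lower base rate.

No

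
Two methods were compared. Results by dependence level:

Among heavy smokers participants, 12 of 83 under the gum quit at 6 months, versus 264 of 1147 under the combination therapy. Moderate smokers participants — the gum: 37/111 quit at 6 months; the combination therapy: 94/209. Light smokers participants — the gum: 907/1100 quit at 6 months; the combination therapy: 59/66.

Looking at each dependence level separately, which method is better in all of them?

Heavy smokers: the gum 12/83 = 14.5%, the combination therapy 264/1147 = 23.0% → the combination therapy
Moderate smokers: the gum 37/111 = 33.3%, the combination therapy 94/209 = 45.0% → the combination therapy
Light smokers: the gum 907/1100 = 82.5%, the combination therapy 59/66 = 89.4% → the combination therapy
The combination therapy has the higher rate in all 3 groups.

the combination therapy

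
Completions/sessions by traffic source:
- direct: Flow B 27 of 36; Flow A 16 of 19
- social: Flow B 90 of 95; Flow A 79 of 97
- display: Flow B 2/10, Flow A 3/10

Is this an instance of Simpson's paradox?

Direct: Flow B 27/36 = 75.0%, Flow A 16/19 = 84.2% → Flow A
Social: Flow B 90/95 = 94.7%, Flow A 79/97 = 81.4% → Flow B
Display: Flow B 2/10 = 20.0%, Flow A 3/10 = 30.0% → Flow A
Overall: Flow B 119/141 = 84.4%, Flow A 98/126 = 77.8% → Flow B
Neither sweeps: Flow B wins 1 of 3 groups, Flow A wins 2. Flow B wins overall but not every group — no Simpson reversal.

No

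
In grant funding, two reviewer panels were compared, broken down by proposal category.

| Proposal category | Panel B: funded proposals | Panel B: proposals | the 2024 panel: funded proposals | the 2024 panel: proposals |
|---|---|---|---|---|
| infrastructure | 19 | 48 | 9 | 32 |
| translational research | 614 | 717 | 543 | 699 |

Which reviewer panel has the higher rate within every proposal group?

Infrastructure: Panel B 19/48 = 39.6%, the 2024 panel 9/32 = 28.1% → Panel B
Translational research: Panel B 614/717 = 85.6%, the 2024 panel 543/699 = 77.7% → Panel B
Panel B has the higher rate in both groups.

Panel B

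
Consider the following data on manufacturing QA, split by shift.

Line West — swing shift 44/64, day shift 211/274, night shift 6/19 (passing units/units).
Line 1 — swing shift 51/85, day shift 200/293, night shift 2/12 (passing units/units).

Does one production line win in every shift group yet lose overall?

Swing shift: Line West 44/64 = 68.8%, Line 1 51/85 = 60.0% → Line West
Day shift: Line West 211/274 = 77.0%, Line 1 200/293 = 68.3% → Line West
Night shift: Line West 6/19 = 31.6%, Line 1 2/12 = 16.7% → Line West
Overall: Line West 261/357 = 73.1%, Line 1 253/390 = 64.9% → Line West
Line West wins overall and in every shift group — no reversal.

No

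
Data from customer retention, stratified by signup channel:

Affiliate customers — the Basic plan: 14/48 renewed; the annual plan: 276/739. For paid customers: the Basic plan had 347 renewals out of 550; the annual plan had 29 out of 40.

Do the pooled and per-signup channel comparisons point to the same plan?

Affiliate: the Basic plan 14/48 = 29.2%, the annual plan 276/739 = 37.3% → the annual plan
Paid: the Basic plan 347/550 = 63.1%, the annual plan 29/40 = 72.5% → the annual plan
Overall: the Basic plan 361/598 = 60.4%, the annual plan 305/779 = 39.2% → the Basic plan
The annual plan wins each signup group but the Basic plan wins overall — the comparison reverses. The annual plan's customers skew toward affiliate, which has a lower base rate.

No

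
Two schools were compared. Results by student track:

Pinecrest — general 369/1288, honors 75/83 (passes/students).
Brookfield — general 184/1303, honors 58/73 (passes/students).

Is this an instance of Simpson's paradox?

General: Pinecrest 369/1288 = 28.6%, Brookfield 184/1303 = 14.1% → Pinecrest
Honors: Pinecrest 75/83 = 90.4%, Brookfield 58/73 = 79.5% → Pinecrest
Overall: Pinecrest 444/1371 = 32.4%, Brookfield 242/1376 = 17.6% → Pinecrest
Pinecrest wins overall and in every student group — no reversal.

No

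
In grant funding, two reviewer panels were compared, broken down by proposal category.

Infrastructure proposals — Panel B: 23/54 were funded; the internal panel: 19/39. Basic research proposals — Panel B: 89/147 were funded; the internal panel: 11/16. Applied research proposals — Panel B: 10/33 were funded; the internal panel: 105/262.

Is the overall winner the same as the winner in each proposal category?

Infrastructure: Panel B 23/54 = 42.6%, the internal panel 19/39 = 48.7% → the internal panel
Basic research: Panel B 89/147 = 60.5%, the internal panel 11/16 = 68.8% → the internal panel
Applied research: Panel B 10/33 = 30.3%, the internal panel 105/262 = 40.1% → the internal panel
Overall: Panel B 122/234 = 52.1%, the internal panel 135/317 = 42.6% → Panel B
The internal panel wins each proposal group but Panel B wins overall — the comparison reverses. The internal panel's proposals skew toward applied research, which has a lower base rate.

No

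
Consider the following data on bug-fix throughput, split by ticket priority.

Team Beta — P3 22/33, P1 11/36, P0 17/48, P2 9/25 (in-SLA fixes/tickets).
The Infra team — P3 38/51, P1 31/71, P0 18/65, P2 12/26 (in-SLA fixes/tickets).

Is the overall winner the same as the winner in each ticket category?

No

P3: Team Beta 22/33 = 66.7%, the Infra team 38/51 = 74.5% → the Infra team
P1: Team Beta 11/36 = 30.6%, the Infra team 31/71 = 43.7% → the Infra team
P0: Team Beta 17/48 = 35.4%, the Infra team 18/65 = 27.7% → Team Beta
P2: Team Beta 9/25 = 36.0%, the Infra team 12/26 = 46.2% → the Infra team
Overall: Team Beta 59/142 = 41.5%, the Infra team 99/213 = 46.5% → the Infra team
Neither sweeps: Team Beta wins 1 of 4 groups, the Infra team wins 3. The Infra team wins overall but not every group — no Simpson reversal.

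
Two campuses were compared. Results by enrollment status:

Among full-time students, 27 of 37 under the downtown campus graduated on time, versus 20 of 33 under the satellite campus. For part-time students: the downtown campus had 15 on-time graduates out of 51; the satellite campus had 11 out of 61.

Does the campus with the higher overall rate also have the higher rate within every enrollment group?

Yes

Full-time: the downtown campus 27/37 = 73.0%, the satellite campus 20/33 = 60.6% → the downtown campus
Part-time: the downtown campus 15/51 = 29.4%, the satellite campus 11/61 = 18.0% → the downtown campus
Overall: the downtown campus 42/88 = 47.7%, the satellite campus 31/94 = 33.0% → the downtown campus
The downtown campus wins overall and in every enrollment group — no reversal.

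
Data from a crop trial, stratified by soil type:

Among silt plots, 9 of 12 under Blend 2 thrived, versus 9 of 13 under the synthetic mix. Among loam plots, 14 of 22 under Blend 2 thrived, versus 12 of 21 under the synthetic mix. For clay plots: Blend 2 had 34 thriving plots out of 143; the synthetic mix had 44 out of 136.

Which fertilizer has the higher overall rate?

the synthetic mix

Silt: Blend 2 9/12 = 75.0%, the synthetic mix 9/13 = 69.2% → Blend 2
Loam: Blend 2 14/22 = 63.6%, the synthetic mix 12/21 = 57.1% → Blend 2
Clay: Blend 2 34/143 = 23.8%, the synthetic mix 44/136 = 32.4% → the synthetic mix
Overall: Blend 2 57/177 = 32.2%, the synthetic mix 65/170 = 38.2% → the synthetic mix
(Neither sweeps every soil group, but the synthetic mix has the higher pooled rate.)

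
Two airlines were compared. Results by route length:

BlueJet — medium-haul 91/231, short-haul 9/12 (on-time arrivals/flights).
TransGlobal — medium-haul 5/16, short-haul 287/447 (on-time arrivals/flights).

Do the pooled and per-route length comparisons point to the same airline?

No

Medium-haul: BlueJet 91/231 = 39.4%, TransGlobal 5/16 = 31.2% → BlueJet
Short-haul: BlueJet 9/12 = 75.0%, TransGlobal 287/447 = 64.2% → BlueJet
Overall: BlueJet 100/243 = 41.2%, TransGlobal 292/463 = 63.1% → TransGlobal
BlueJet wins each route group but TransGlobal wins overall — the comparison reverses. BlueJet's flights skew toward medium-haul, which has a lower base rate.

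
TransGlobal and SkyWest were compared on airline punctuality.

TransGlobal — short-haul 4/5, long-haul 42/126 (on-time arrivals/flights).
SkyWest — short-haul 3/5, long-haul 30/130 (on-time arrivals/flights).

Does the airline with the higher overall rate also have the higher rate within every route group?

Yes

Short-haul: TransGlobal 4/5 = 80.0%, SkyWest 3/5 = 60.0% → TransGlobal
Long-haul: TransGlobal 42/126 = 33.3%, SkyWest 30/130 = 23.1% → TransGlobal
Overall: TransGlobal 46/131 = 35.1%, SkyWest 33/135 = 24.4% → TransGlobal
TransGlobal wins overall and in every route group — no reversal.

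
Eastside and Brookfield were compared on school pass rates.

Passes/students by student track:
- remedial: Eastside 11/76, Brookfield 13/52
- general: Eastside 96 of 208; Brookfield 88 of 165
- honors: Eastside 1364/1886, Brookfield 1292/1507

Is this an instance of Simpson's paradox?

Remedial: Eastside 11/76 = 14.5%, Brookfield 13/52 = 25.0% → Brookfield
General: Eastside 96/208 = 46.2%, Brookfield 88/165 = 53.3% → Brookfield
Honors: Eastside 1364/1886 = 72.3%, Brookfield 1292/1507 = 85.7% → Brookfield
Overall: Eastside 1471/2170 = 67.8%, Brookfield 1393/1724 = 80.8% → Brookfield
Brookfield wins overall and in every student group — no reversal.

No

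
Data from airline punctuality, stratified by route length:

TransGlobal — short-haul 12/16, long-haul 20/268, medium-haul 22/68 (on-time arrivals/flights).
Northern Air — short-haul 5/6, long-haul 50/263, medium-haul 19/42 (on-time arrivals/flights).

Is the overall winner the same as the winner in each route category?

Yes

Short-haul: TransGlobal 12/16 = 75.0%, Northern Air 5/6 = 83.3% → Northern Air
Long-haul: TransGlobal 20/268 = 7.5%, Northern Air 50/263 = 19.0% → Northern Air
Medium-haul: TransGlobal 22/68 = 32.4%, Northern Air 19/42 = 45.2% → Northern Air
Overall: TransGlobal 54/352 = 15.3%, Northern Air 74/311 = 23.8% → Northern Air
Northern Air wins overall and in every route group — no reversal.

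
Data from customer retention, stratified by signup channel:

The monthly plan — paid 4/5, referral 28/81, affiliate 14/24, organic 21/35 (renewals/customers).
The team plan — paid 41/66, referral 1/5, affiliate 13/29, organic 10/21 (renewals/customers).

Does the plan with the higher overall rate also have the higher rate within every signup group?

Paid: the monthly plan 4/5 = 80.0%, the team plan 41/66 = 62.1% → the monthly plan
Referral: the monthly plan 28/81 = 34.6%, the team plan 1/5 = 20.0% → the monthly plan
Affiliate: the monthly plan 14/24 = 58.3%, the team plan 13/29 = 44.8% → the monthly plan
Organic: the monthly plan 21/35 = 60.0%, the team plan 10/21 = 47.6% → the monthly plan
Overall: the monthly plan 67/145 = 46.2%, the team plan 65/121 = 53.7% → the team plan
The monthly plan wins each signup group but the team plan wins overall — the comparison reverses. The monthly plan's customers skew toward referral, which has a lower base rate.

No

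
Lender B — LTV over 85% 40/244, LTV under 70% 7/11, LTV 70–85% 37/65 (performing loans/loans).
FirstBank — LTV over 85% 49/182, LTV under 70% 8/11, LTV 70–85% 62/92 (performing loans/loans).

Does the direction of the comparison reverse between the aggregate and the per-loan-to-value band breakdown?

No

LTV over 85%: Lender B 40/244 = 16.4%, FirstBank 49/182 = 26.9% → FirstBank
LTV under 70%: Lender B 7/11 = 63.6%, FirstBank 8/11 = 72.7% → FirstBank
LTV 70–85%: Lender B 37/65 = 56.9%, FirstBank 62/92 = 67.4% → FirstBank
Overall: Lender B 84/320 = 26.2%, FirstBank 119/285 = 41.8% → FirstBank
FirstBank wins overall and in every loan-to-value group — no reversal.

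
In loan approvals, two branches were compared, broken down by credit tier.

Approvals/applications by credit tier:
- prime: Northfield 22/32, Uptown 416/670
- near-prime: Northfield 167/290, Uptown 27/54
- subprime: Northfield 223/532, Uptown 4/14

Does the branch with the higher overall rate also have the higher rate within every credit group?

Prime: Northfield 22/32 = 68.8%, Uptown 416/670 = 62.1% → Northfield
Near-prime: Northfield 167/290 = 57.6%, Uptown 27/54 = 50.0% → Northfield
Subprime: Northfield 223/532 = 41.9%, Uptown 4/14 = 28.6% → Northfield
Overall: Northfield 412/854 = 48.2%, Uptown 447/738 = 60.6% → Uptown
Northfield wins each credit group but Uptown wins overall — the comparison reverses. Northfield's applications skew toward subprime, which has a lower base rate.

No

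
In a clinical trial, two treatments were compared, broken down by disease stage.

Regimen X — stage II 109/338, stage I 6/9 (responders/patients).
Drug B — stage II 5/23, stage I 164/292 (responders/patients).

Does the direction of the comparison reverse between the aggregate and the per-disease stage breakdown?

Yes

Stage II: Regimen X 109/338 = 32.2%, Drug B 5/23 = 21.7% → Regimen X
Stage I: Regimen X 6/9 = 66.7%, Drug B 164/292 = 56.2% → Regimen X
Overall: Regimen X 115/347 = 33.1%, Drug B 169/315 = 53.7% → Drug B
Regimen X wins each disease group but Drug B wins overall — the comparison reverses. Regimen X's patients skew toward stage II, which has a lower base rate.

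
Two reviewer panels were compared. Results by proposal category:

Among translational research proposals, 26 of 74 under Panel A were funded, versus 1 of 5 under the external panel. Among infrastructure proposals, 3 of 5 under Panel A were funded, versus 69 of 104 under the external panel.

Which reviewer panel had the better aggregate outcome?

the external panel

Translational research: Panel A 26/74 = 35.1%, the external panel 1/5 = 20.0% → Panel A
Infrastructure: Panel A 3/5 = 60.0%, the external panel 69/104 = 66.3% → the external panel
Overall: Panel A 29/79 = 36.7%, the external panel 70/109 = 64.2% → the external panel
(Neither sweeps every proposal group, but the external panel has the higher pooled rate.)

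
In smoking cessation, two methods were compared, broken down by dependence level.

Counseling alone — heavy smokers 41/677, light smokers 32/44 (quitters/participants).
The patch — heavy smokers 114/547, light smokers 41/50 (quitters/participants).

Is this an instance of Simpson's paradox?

No

Heavy smokers: counseling alone 41/677 = 6.1%, the patch 114/547 = 20.8% → the patch
Light smokers: counseling alone 32/44 = 72.7%, the patch 41/50 = 82.0% → the patch
Overall: counseling alone 73/721 = 10.1%, the patch 155/597 = 26.0% → the patch
The patch wins overall and in every dependence group — no reversal.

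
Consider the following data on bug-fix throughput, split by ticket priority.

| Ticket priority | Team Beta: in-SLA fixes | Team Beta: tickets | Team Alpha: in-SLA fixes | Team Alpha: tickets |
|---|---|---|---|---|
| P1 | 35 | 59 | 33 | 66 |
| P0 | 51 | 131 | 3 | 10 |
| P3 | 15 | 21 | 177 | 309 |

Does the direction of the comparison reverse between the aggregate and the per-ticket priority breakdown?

Yes

P1: Team Beta 35/59 = 59.3%, Team Alpha 33/66 = 50.0% → Team Beta
P0: Team Beta 51/131 = 38.9%, Team Alpha 3/10 = 30.0% → Team Beta
P3: Team Beta 15/21 = 71.4%, Team Alpha 177/309 = 57.3% → Team Beta
Overall: Team Beta 101/211 = 47.9%, Team Alpha 213/385 = 55.3% → Team Alpha
Team Beta wins each ticket group but Team Alpha wins overall — the comparison reverses. Team Beta's tickets skew toward P0, which has a lower base rate.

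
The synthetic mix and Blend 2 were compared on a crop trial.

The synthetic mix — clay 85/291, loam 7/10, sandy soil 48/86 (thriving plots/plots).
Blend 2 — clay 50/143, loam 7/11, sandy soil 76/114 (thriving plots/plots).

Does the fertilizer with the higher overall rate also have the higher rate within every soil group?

Clay: the synthetic mix 85/291 = 29.2%, Blend 2 50/143 = 35.0% → Blend 2
Loam: the synthetic mix 7/10 = 70.0%, Blend 2 7/11 = 63.6% → the synthetic mix
Sandy soil: the synthetic mix 48/86 = 55.8%, Blend 2 76/114 = 66.7% → Blend 2
Overall: the synthetic mix 140/387 = 36.2%, Blend 2 133/268 = 49.6% → Blend 2
Neither sweeps: the synthetic mix wins 1 of 3 groups, Blend 2 wins 2. Blend 2 wins overall but not every group — no Simpson reversal.

No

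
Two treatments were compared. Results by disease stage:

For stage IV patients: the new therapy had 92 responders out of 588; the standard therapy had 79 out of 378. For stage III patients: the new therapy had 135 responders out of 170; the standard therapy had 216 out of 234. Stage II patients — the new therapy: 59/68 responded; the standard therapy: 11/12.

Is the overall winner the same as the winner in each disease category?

Yes

Stage IV: the new therapy 92/588 = 15.6%, the standard therapy 79/378 = 20.9% → the standard therapy
Stage III: the new therapy 135/170 = 79.4%, the standard therapy 216/234 = 92.3% → the standard therapy
Stage II: the new therapy 59/68 = 86.8%, the standard therapy 11/12 = 91.7% → the standard therapy
Overall: the new therapy 286/826 = 34.6%, the standard therapy 306/624 = 49.0% → the standard therapy
The standard therapy wins overall and in every disease group — no reversal.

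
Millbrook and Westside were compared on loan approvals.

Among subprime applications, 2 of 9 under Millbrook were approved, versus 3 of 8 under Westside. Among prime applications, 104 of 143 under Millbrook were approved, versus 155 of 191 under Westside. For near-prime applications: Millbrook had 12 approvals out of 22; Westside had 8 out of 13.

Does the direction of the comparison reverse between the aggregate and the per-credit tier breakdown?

No

Subprime: Millbrook 2/9 = 22.2%, Westside 3/8 = 37.5% → Westside
Prime: Millbrook 104/143 = 72.7%, Westside 155/191 = 81.2% → Westside
Near-prime: Millbrook 12/22 = 54.5%, Westside 8/13 = 61.5% → Westside
Overall: Millbrook 118/174 = 67.8%, Westside 166/212 = 78.3% → Westside
Westside wins overall and in every credit group — no reversal.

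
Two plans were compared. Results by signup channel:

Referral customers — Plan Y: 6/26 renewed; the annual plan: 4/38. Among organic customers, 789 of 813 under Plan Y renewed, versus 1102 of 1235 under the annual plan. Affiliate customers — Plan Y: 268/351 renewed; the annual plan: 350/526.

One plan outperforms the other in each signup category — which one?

Plan Y

Referral: Plan Y 6/26 = 23.1%, the annual plan 4/38 = 10.5% → Plan Y
Organic: Plan Y 789/813 = 97.0%, the annual plan 1102/1235 = 89.2% → Plan Y
Affiliate: Plan Y 268/351 = 76.4%, the annual plan 350/526 = 66.5% → Plan Y
Plan Y has the higher rate in all 3 groups.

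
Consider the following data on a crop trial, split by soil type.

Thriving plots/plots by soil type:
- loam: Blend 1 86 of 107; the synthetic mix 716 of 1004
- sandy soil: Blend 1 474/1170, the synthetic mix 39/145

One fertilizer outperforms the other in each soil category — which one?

Loam: Blend 1 86/107 = 80.4%, the synthetic mix 716/1004 = 71.3% → Blend 1
Sandy soil: Blend 1 474/1170 = 40.5%, the synthetic mix 39/145 = 26.9% → Blend 1
Blend 1 has the higher rate in both groups.

Blend 1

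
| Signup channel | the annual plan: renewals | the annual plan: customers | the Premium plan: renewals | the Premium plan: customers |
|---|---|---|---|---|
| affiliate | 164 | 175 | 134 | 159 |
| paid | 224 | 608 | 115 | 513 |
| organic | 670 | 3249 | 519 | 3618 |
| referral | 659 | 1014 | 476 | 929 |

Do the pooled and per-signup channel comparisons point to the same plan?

Yes

Affiliate: the annual plan 164/175 = 93.7%, the Premium plan 134/159 = 84.3% → the annual plan
Paid: the annual plan 224/608 = 36.8%, the Premium plan 115/513 = 22.4% → the annual plan
Organic: the annual plan 670/3249 = 20.6%, the Premium plan 519/3618 = 14.3% → the annual plan
Referral: the annual plan 659/1014 = 65.0%, the Premium plan 476/929 = 51.2% → the annual plan
Overall: the annual plan 1717/5046 = 34.0%, the Premium plan 1244/5219 = 23.8% → the annual plan
The annual plan wins overall and in every signup group — no reversal.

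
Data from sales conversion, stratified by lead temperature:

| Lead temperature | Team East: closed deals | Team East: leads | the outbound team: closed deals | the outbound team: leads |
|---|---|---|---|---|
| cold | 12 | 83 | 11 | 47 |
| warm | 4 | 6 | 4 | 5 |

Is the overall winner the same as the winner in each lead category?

Yes

Cold: Team East 12/83 = 14.5%, the outbound team 11/47 = 23.4% → the outbound team
Warm: Team East 4/6 = 66.7%, the outbound team 4/5 = 80.0% → the outbound team
Overall: Team East 16/89 = 18.0%, the outbound team 15/52 = 28.8% → the outbound team
The outbound team wins overall and in every lead group — no reversal.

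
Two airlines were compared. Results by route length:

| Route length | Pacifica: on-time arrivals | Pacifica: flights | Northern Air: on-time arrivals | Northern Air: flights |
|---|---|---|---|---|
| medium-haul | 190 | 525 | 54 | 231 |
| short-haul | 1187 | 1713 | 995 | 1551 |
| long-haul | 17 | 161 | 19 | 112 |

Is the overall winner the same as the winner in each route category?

Medium-haul: Pacifica 190/525 = 36.2%, Northern Air 54/231 = 23.4% → Pacifica
Short-haul: Pacifica 1187/1713 = 69.3%, Northern Air 995/1551 = 64.2% → Pacifica
Long-haul: Pacifica 17/161 = 10.6%, Northern Air 19/112 = 17.0% → Northern Air
Overall: Pacifica 1394/2399 = 58.1%, Northern Air 1068/1894 = 56.4% → Pacifica
Neither sweeps: Pacifica wins 2 of 3 groups, Northern Air wins 1. Pacifica wins overall but not every group — no Simpson reversal.

No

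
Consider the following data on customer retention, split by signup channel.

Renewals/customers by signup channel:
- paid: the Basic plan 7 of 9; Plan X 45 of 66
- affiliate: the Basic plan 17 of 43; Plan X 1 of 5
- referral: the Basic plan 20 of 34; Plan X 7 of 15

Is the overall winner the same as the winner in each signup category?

Paid: the Basic plan 7/9 = 77.8%, Plan X 45/66 = 68.2% → the Basic plan
Affiliate: the Basic plan 17/43 = 39.5%, Plan X 1/5 = 20.0% → the Basic plan
Referral: the Basic plan 20/34 = 58.8%, Plan X 7/15 = 46.7% → the Basic plan
Overall: the Basic plan 44/86 = 51.2%, Plan X 53/86 = 61.6% → Plan X
The Basic plan wins each signup group but Plan X wins overall — the comparison reverses. The Basic plan's customers skew toward affiliate, which has a lower base rate.

No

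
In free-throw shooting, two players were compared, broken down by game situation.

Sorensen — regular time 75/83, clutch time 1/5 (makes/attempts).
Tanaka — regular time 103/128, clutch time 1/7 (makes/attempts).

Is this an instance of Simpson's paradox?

Regular time: Sorensen 75/83 = 90.4%, Tanaka 103/128 = 80.5% → Sorensen
Clutch time: Sorensen 1/5 = 20.0%, Tanaka 1/7 = 14.3% → Sorensen
Overall: Sorensen 76/88 = 86.4%, Tanaka 104/135 = 77.0% → Sorensen
Sorensen wins overall and in every game group — no reversal.

No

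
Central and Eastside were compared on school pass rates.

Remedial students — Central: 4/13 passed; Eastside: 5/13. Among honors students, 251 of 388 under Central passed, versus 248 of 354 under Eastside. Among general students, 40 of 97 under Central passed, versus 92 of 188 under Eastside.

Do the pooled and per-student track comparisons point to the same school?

Remedial: Central 4/13 = 30.8%, Eastside 5/13 = 38.5% → Eastside
Honors: Central 251/388 = 64.7%, Eastside 248/354 = 70.1% → Eastside
General: Central 40/97 = 41.2%, Eastside 92/188 = 48.9% → Eastside
Overall: Central 295/498 = 59.2%, Eastside 345/555 = 62.2% → Eastside
Eastside wins overall and in every student group — no reversal.

Yes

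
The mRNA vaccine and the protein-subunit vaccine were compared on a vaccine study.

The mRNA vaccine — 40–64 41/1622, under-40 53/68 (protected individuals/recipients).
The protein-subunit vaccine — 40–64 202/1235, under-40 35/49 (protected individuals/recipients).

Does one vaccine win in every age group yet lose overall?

40–64: the mRNA vaccine 41/1622 = 2.5%, the protein-subunit vaccine 202/1235 = 16.4% → the protein-subunit vaccine
Under-40: the mRNA vaccine 53/68 = 77.9%, the protein-subunit vaccine 35/49 = 71.4% → the mRNA vaccine
Overall: the mRNA vaccine 94/1690 = 5.6%, the protein-subunit vaccine 237/1284 = 18.5% → the protein-subunit vaccine
Neither sweeps: the mRNA vaccine wins 1 of 2 groups, the protein-subunit vaccine wins 1. The protein-subunit vaccine wins overall but not every group — no Simpson reversal.

No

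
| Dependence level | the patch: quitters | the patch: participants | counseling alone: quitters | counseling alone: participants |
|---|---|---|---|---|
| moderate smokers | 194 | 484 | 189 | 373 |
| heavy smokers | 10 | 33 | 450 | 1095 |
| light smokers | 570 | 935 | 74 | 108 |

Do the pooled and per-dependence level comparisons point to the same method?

Moderate smokers: the patch 194/484 = 40.1%, counseling alone 189/373 = 50.7% → counseling alone
Heavy smokers: the patch 10/33 = 30.3%, counseling alone 450/1095 = 41.1% → counseling alone
Light smokers: the patch 570/935 = 61.0%, counseling alone 74/108 = 68.5% → counseling alone
Overall: the patch 774/1452 = 53.3%, counseling alone 713/1576 = 45.2% → the patch
Counseling alone wins each dependence group but the patch wins overall — the comparison reverses. Counseling alone's participants skew toward heavy smokers, which has a lower base rate.

No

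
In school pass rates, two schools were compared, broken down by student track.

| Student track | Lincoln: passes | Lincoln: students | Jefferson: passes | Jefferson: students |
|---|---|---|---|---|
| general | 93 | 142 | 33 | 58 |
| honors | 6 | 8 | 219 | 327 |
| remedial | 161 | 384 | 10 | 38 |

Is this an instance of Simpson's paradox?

Yes

General: Lincoln 93/142 = 65.5%, Jefferson 33/58 = 56.9% → Lincoln
Honors: Lincoln 6/8 = 75.0%, Jefferson 219/327 = 67.0% → Lincoln
Remedial: Lincoln 161/384 = 41.9%, Jefferson 10/38 = 26.3% → Lincoln
Overall: Lincoln 260/534 = 48.7%, Jefferson 262/423 = 61.9% → Jefferson
Lincoln wins each student group but Jefferson wins overall — the comparison reverses. Lincoln's students skew toward remedial, which has a lower base rate.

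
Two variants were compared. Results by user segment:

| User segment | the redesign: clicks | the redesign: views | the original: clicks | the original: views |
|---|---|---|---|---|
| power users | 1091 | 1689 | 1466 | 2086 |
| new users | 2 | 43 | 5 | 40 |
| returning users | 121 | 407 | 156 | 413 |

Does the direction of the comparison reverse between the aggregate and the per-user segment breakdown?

Power users: the redesign 1091/1689 = 64.6%, the original 1466/2086 = 70.3% → the original
New users: the redesign 2/43 = 4.7%, the original 5/40 = 12.5% → the original
Returning users: the redesign 121/407 = 29.7%, the original 156/413 = 37.8% → the original
Overall: the redesign 1214/2139 = 56.8%, the original 1627/2539 = 64.1% → the original
The original wins overall and in every user group — no reversal.

No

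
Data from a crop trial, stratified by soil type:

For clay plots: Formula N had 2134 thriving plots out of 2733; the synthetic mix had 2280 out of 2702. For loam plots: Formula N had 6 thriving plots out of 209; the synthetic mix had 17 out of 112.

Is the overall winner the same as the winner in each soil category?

Clay: Formula N 2134/2733 = 78.1%, the synthetic mix 2280/2702 = 84.4% → the synthetic mix
Loam: Formula N 6/209 = 2.9%, the synthetic mix 17/112 = 15.2% → the synthetic mix
Overall: Formula N 2140/2942 = 72.7%, the synthetic mix 2297/2814 = 81.6% → the synthetic mix
The synthetic mix wins overall and in every soil group — no reversal.

Yes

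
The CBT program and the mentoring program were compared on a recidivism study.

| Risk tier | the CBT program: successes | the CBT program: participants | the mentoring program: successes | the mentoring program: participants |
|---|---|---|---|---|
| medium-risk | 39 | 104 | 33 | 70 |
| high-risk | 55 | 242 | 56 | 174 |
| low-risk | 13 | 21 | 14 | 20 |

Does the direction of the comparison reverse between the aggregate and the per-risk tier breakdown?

Medium-risk: the CBT program 39/104 = 37.5%, the mentoring program 33/70 = 47.1% → the mentoring program
High-risk: the CBT program 55/242 = 22.7%, the mentoring program 56/174 = 32.2% → the mentoring program
Low-risk: the CBT program 13/21 = 61.9%, the mentoring program 14/20 = 70.0% → the mentoring program
Overall: the CBT program 107/367 = 29.2%, the mentoring program 103/264 = 39.0% → the mentoring program
The mentoring program wins overall and in every risk group — no reversal.

No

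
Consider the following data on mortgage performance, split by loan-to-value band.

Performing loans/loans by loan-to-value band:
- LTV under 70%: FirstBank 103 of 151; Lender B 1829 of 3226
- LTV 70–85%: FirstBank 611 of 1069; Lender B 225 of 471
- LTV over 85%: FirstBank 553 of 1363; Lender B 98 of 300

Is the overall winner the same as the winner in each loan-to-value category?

LTV under 70%: FirstBank 103/151 = 68.2%, Lender B 1829/3226 = 56.7% → FirstBank
LTV 70–85%: FirstBank 611/1069 = 57.2%, Lender B 225/471 = 47.8% → FirstBank
LTV over 85%: FirstBank 553/1363 = 40.6%, Lender B 98/300 = 32.7% → FirstBank
Overall: FirstBank 1267/2583 = 49.1%, Lender B 2152/3997 = 53.8% → Lender B
FirstBank wins each loan-to-value group but Lender B wins overall — the comparison reverses. FirstBank's loans skew toward LTV over 85%, which has a lower base rate.

No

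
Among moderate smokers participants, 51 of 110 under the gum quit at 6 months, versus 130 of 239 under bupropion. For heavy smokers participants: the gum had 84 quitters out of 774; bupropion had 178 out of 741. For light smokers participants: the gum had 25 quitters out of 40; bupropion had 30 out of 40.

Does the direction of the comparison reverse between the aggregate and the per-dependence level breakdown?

No

Moderate smokers: the gum 51/110 = 46.4%, bupropion 130/239 = 54.4% → bupropion
Heavy smokers: the gum 84/774 = 10.9%, bupropion 178/741 = 24.0% → bupropion
Light smokers: the gum 25/40 = 62.5%, bupropion 30/40 = 75.0% → bupropion
Overall: the gum 160/924 = 17.3%, bupropion 338/1020 = 33.1% → bupropion
Bupropion wins overall and in every dependence group — no reversal.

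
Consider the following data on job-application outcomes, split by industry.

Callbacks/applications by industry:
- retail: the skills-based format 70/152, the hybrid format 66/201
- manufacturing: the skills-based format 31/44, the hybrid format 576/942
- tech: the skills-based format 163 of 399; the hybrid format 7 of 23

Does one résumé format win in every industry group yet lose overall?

Yes

Retail: the skills-based format 70/152 = 46.1%, the hybrid format 66/201 = 32.8% → the skills-based format
Manufacturing: the skills-based format 31/44 = 70.5%, the hybrid format 576/942 = 61.1% → the skills-based format
Tech: the skills-based format 163/399 = 40.9%, the hybrid format 7/23 = 30.4% → the skills-based format
Overall: the skills-based format 264/595 = 44.4%, the hybrid format 649/1166 = 55.7% → the hybrid format
The skills-based format wins each industry group but the hybrid format wins overall — the comparison reverses. The skills-based format's applications skew toward tech, which has a lower base rate.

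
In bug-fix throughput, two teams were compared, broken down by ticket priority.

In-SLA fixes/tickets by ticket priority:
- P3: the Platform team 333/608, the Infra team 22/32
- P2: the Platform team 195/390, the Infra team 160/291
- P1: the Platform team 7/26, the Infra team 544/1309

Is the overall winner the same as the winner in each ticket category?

P3: the Platform team 333/608 = 54.8%, the Infra team 22/32 = 68.8% → the Infra team
P2: the Platform team 195/390 = 50.0%, the Infra team 160/291 = 55.0% → the Infra team
P1: the Platform team 7/26 = 26.9%, the Infra team 544/1309 = 41.6% → the Infra team
Overall: the Platform team 535/1024 = 52.2%, the Infra team 726/1632 = 44.5% → the Platform team
The Infra team wins each ticket group but the Platform team wins overall — the comparison reverses. The Infra team's tickets skew toward P1, which has a lower base rate.

No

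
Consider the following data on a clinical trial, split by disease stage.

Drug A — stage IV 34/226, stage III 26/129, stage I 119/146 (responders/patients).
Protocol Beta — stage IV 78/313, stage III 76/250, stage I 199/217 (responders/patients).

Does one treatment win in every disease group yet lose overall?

Stage IV: Drug A 34/226 = 15.0%, Protocol Beta 78/313 = 24.9% → Protocol Beta
Stage III: Drug A 26/129 = 20.2%, Protocol Beta 76/250 = 30.4% → Protocol Beta
Stage I: Drug A 119/146 = 81.5%, Protocol Beta 199/217 = 91.7% → Protocol Beta
Overall: Drug A 179/501 = 35.7%, Protocol Beta 353/780 = 45.3% → Protocol Beta
Protocol Beta wins overall and in every disease group — no reversal.

No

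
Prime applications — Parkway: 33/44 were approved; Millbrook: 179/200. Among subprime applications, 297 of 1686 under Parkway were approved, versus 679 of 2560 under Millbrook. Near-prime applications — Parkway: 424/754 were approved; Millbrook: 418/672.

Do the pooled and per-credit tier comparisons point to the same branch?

Prime: Parkway 33/44 = 75.0%, Millbrook 179/200 = 89.5% → Millbrook
Subprime: Parkway 297/1686 = 17.6%, Millbrook 679/2560 = 26.5% → Millbrook
Near-prime: Parkway 424/754 = 56.2%, Millbrook 418/672 = 62.2% → Millbrook
Overall: Parkway 754/2484 = 30.4%, Millbrook 1276/3432 = 37.2% → Millbrook
Millbrook wins overall and in every credit group — no reversal.

Yes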